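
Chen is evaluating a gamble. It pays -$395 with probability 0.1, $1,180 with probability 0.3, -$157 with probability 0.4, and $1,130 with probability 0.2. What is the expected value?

EV = 0.1 × (-395) + 0.3 × 1180 + 0.4 × (-157) + 0.2 × 1130 = -39.5 + 354 − 62.8 + 226 = 477.7

$477.70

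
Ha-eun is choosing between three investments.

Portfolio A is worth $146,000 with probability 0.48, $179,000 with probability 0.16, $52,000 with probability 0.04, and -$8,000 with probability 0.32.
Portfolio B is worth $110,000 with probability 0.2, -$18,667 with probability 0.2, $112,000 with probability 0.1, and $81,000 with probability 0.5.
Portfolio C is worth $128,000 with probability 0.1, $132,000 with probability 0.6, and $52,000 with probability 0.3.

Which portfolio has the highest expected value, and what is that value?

Portfolio C ($107,600)

Portfolio A = 0.48 × 146000 + 0.16 × 179000 + 0.04 × 52000 + 0.32 × (-8000) = 70080 + 28640 + 2080 − 2560 = 98240
Portfolio B = 0.2 × 110000 + 0.2 × (-18667) + 0.1 × 112000 + 0.5 × 81000 = 22000 − 3733.4 + 11200 + 40500 = 69966.6
Portfolio C = 0.1 × 128000 + 0.6 × 132000 + 0.3 × 52000 = 12800 + 79200 + 15600 = 107600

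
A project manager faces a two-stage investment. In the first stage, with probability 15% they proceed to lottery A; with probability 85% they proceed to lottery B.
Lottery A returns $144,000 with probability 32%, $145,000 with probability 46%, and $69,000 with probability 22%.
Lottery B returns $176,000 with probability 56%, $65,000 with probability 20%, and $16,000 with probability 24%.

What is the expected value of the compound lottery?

$117,284

EV(A) = 0.32 × 144000 + 0.46 × 145000 + 0.22 × 69000 = 46080 + 66700 + 15180 = 127960
EV(B) = 0.56 × 176000 + 0.2 × 65000 + 0.24 × 16000 = 98560 + 13000 + 3840 = 115400
Overall = 0.15 × 127960 + 0.85 × 115400 = 19194 + 98090 = 117284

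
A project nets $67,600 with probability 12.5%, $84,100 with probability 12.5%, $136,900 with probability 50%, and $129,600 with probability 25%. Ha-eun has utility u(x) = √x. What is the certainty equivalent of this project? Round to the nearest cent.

$118,164.06

E[u] = 0.125·√67600 + 0.125·√84100 + 0.5·√136900 + 0.25·√129600 = 0.125·260 + 0.125·290 + 0.5·370 + 0.25·360 = 343.75
CE = (343.75)² = 118164.0625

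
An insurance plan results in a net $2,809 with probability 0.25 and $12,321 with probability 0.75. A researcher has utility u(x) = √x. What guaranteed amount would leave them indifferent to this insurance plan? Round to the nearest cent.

E[u] = 0.25·√2809 + 0.75·√12321 = 0.25·53 + 0.75·111 = 96.5
CE = (96.5)² = 9312.25

$9,312.25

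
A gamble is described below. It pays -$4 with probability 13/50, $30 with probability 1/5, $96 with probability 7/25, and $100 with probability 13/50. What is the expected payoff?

$57.84

EV = 13/50 × (-4) + 1/5 × 30 + 7/25 × 96 + 13/50 × 100 = -1.04 + 6 + 26.88 + 26 = 57.84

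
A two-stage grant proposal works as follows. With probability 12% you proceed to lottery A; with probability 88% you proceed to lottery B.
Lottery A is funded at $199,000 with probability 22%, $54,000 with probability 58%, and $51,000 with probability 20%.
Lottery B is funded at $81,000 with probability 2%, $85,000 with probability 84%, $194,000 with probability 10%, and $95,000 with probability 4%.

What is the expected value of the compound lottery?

EV(A) = 0.22 × 199000 + 0.58 × 54000 + 0.2 × 51000 = 43780 + 31320 + 10200 = 85300
EV(B) = 0.02 × 81000 + 0.84 × 85000 + 0.1 × 194000 + 0.04 × 95000 = 1620 + 71400 + 19400 + 3800 = 96220
Overall = 0.12 × 85300 + 0.88 × 96220 = 10236 + 84673.6 = 94909.6

$94,909.60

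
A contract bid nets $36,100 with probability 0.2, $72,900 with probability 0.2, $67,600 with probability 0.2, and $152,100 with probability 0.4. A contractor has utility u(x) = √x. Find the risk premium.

$6,160

E[u] = 0.2·√36100 + 0.2·√72900 + 0.2·√67600 + 0.4·√152100 = 0.2·190 + 0.2·270 + 0.2·260 + 0.4·390 = 300
CE = (300)² = 90000
Risk premium = EV − CE = 96160 − 90000 = 6160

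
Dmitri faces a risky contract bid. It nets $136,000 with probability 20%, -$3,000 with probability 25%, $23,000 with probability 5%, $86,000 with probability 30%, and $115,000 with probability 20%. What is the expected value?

EV = 0.2 × 136000 + 0.25 × (-3000) + 0.05 × 23000 + 0.3 × 86000 + 0.2 × 115000 = 27200 − 750 + 1150 + 25800 + 23000 = 76400

$76,400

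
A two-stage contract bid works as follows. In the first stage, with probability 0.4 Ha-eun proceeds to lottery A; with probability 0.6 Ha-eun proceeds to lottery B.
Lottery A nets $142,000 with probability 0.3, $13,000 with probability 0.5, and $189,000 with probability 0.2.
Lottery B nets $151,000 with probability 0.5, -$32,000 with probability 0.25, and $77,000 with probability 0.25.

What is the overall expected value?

EV(A) = 0.3 × 142000 + 0.5 × 13000 + 0.2 × 189000 = 42600 + 6500 + 37800 = 86900
EV(B) = 0.5 × 151000 + 0.25 × (-32000) + 0.25 × 77000 = 75500 − 8000 + 19250 = 86750
Overall = 0.4 × 86900 + 0.6 × 86750 = 34760 + 52050 = 86810

$86,810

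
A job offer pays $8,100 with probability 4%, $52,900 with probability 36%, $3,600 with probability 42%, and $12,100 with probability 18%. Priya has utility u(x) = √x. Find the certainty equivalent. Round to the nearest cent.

E[u] = 0.04·√8100 + 0.36·√52900 + 0.42·√3600 + 0.18·√12100 = 0.04·90 + 0.36·230 + 0.42·60 + 0.18·110 = 131.4
CE = (131.4)² = 17265.96

$17,265.96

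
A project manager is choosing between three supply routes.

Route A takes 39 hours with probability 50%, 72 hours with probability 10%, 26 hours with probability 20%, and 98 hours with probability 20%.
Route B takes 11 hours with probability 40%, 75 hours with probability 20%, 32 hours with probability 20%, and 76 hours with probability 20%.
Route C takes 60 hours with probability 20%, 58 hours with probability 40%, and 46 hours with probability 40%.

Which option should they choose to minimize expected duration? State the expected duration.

Route B (41 hours)

Route A = 0.5 × 39 + 0.1 × 72 + 0.2 × 26 + 0.2 × 98 = 19.5 + 7.2 + 5.2 + 19.6 = 51.5
Route B = 0.4 × 11 + 0.2 × 75 + 0.2 × 32 + 0.2 × 76 = 4.4 + 15 + 6.4 + 15.2 = 41
Route C = 0.2 × 60 + 0.4 × 58 + 0.4 × 46 = 12 + 23.2 + 18.4 = 53.6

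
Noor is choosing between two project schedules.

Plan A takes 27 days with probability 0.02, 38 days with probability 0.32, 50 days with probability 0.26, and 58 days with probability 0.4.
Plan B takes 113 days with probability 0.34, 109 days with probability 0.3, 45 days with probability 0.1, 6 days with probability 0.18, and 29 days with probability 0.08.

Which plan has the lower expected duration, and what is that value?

Plan A (48.9 days)

Plan A = 0.02 × 27 + 0.32 × 38 + 0.26 × 50 + 0.4 × 58 = 0.54 + 12.16 + 13 + 23.2 = 48.9
Plan B = 0.34 × 113 + 0.3 × 109 + 0.1 × 45 + 0.18 × 6 + 0.08 × 29 = 38.42 + 32.7 + 4.5 + 1.08 + 2.32 = 79.02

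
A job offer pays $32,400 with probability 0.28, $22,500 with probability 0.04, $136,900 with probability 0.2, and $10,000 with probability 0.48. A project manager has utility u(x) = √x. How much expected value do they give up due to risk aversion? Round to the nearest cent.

E[u] = 0.28·√32400 + 0.04·√22500 + 0.2·√136900 + 0.48·√10000 = 0.28·180 + 0.04·150 + 0.2·370 + 0.48·100 = 178.4
CE = (178.4)² = 31826.56
Risk premium = EV − CE = 42152 − 31826.56 = 10325.44

$10,325.44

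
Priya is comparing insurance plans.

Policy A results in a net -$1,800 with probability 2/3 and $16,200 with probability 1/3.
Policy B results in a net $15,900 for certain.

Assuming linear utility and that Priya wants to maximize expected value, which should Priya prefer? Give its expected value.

Policy B ($15,900)

Policy A = 2/3 × (-1800) + 1/3 × 16200 = -1200 + 5400 = 4200
Policy B: 15900 (certain)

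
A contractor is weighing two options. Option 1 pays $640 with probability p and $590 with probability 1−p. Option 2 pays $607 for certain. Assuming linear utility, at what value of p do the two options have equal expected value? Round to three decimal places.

p·640 + (1−p)·590 = 607
50p + 590 = 607
p = (607 − 590) / 50

p = 0.340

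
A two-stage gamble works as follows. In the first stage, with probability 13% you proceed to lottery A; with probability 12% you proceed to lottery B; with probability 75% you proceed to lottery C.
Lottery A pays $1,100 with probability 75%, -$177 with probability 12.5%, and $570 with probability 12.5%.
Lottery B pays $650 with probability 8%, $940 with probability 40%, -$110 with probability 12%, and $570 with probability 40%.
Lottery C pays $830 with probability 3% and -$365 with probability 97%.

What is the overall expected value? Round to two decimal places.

-$56.09

EV(A) = 0.75 × 1100 + 0.125 × (-177) + 0.125 × 570 = 825 − 22.125 + 71.25 = 874.125
EV(B) = 0.08 × 650 + 0.4 × 940 + 0.12 × (-110) + 0.4 × 570 = 52 + 376 − 13.2 + 228 = 642.8
EV(C) = 0.03 × 830 + 0.97 × (-365) = 24.9 − 354.05 = -329.15
Overall = 0.13 × 874.125 + 0.12 × 642.8 + 0.75 × (-329.15) = 113.63625 + 77.136 − 246.8625 = -56.09025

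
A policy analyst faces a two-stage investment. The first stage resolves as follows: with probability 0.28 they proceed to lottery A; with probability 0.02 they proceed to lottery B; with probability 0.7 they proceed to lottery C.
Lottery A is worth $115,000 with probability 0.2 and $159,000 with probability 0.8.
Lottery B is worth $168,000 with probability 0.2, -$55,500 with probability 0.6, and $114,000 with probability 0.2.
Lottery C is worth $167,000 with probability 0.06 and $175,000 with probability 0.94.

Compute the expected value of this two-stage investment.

EV(A) = 0.2 × 115000 + 0.8 × 159000 = 23000 + 127200 = 150200
EV(B) = 0.2 × 168000 + 0.6 × (-55500) + 0.2 × 114000 = 33600 − 33300 + 22800 = 23100
EV(C) = 0.06 × 167000 + 0.94 × 175000 = 10020 + 164500 = 174520
Overall = 0.28 × 150200 + 0.02 × 23100 + 0.7 × 174520 = 42056 + 462 + 122164 = 164682

$164,682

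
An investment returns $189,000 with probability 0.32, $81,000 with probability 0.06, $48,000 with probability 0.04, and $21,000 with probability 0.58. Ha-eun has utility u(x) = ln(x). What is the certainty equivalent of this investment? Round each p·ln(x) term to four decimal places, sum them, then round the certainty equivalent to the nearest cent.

E[u] = 0.32·ln(189000) + 0.06·ln(81000) + 0.04·ln(48000) + 0.58·ln(21000) = 3.8878 + 0.6781 + 0.4312 + 5.7723 = 10.7694
CE = e^10.7694 ≈ 47543.48

$47,543.48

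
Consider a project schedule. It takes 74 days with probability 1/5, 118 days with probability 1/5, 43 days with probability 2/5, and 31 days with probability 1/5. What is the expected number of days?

EV = 1/5 × 74 + 1/5 × 118 + 2/5 × 43 + 1/5 × 31 = 14.8 + 23.6 + 17.2 + 6.2 = 61.8

61.8 days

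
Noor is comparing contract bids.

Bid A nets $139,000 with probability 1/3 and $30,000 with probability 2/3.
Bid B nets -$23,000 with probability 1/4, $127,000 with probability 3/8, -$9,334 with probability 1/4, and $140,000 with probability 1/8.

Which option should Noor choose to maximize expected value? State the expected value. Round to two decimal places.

Bid A = 1/3 × 139000 + 2/3 × 30000 = 46333.3333 + 20000 = 66333.3333
Bid B = 1/4 × (-23000) + 3/8 × 127000 + 1/4 × (-9334) + 1/8 × 140000 = -5750 + 47625 − 2333.5 + 17500 = 57041.5

Bid A ($66,333.33)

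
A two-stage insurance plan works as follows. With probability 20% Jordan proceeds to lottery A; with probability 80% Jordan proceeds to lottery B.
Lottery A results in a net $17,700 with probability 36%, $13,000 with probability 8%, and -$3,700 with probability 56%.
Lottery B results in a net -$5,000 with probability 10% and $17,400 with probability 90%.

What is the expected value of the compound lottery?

$13,196

EV(A) = 0.36 × 17700 + 0.08 × 13000 + 0.56 × (-3700) = 6372 + 1040 − 2072 = 5340
EV(B) = 0.1 × (-5000) + 0.9 × 17400 = -500 + 15660 = 15160
Overall = 0.2 × 5340 + 0.8 × 15160 = 1068 + 12128 = 13196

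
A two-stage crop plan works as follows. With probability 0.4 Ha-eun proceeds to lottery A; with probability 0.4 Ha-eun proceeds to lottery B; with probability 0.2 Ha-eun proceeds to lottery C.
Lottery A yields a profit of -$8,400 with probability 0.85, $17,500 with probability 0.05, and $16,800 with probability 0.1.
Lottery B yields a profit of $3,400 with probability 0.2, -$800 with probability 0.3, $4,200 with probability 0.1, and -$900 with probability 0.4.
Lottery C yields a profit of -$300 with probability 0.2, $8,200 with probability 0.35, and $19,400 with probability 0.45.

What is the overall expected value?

EV(A) = 0.85 × (-8400) + 0.05 × 17500 + 0.1 × 16800 = -7140 + 875 + 1680 = -4585
EV(B) = 0.2 × 3400 + 0.3 × (-800) + 0.1 × 4200 + 0.4 × (-900) = 680 − 240 + 420 − 360 = 500
EV(C) = 0.2 × (-300) + 0.35 × 8200 + 0.45 × 19400 = -60 + 2870 + 8730 = 11540
Overall = 0.4 × (-4585) + 0.4 × 500 + 0.2 × 11540 = -1834 + 200 + 2308 = 674

$674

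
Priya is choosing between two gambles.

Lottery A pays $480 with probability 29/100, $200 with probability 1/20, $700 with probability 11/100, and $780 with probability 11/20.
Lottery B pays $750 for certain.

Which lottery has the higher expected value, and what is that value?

Lottery A = 29/100 × 480 + 1/20 × 200 + 11/100 × 700 + 11/20 × 780 = 139.2 + 10 + 77 + 429 = 655.2
Lottery B: 750 (certain)

Lottery B ($750)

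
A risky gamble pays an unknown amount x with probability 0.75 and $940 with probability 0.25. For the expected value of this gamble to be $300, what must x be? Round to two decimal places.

x = $86.67

0.75·x + 0.25·940 = 300
0.75·x = 300 − 235 = 65
x = 65 / 0.75 = 86.6667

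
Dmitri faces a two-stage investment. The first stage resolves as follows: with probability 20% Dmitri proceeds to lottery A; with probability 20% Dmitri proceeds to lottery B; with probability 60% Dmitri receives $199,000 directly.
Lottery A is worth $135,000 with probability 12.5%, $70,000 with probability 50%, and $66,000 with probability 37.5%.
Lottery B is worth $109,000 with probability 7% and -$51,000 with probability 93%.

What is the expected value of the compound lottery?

EV(A) = 0.125 × 135000 + 0.5 × 70000 + 0.375 × 66000 = 16875 + 35000 + 24750 = 76625
EV(B) = 0.07 × 109000 + 0.93 × (-51000) = 7630 − 47430 = -39800
Branch C: 199000 (certain)
Overall = 0.2 × 76625 + 0.2 × (-39800) + 0.6 × 199000 = 15325 − 7960 + 119400 = 126765

$126,765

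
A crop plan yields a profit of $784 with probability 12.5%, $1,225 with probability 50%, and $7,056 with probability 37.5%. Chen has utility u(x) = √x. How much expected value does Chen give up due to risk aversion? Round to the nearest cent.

E[u] = 0.125·√784 + 0.5·√1225 + 0.375·√7056 = 0.125·28 + 0.5·35 + 0.375·84 = 52.5
CE = (52.5)² = 2756.25
Risk premium = EV − CE = 3356.5 − 2756.25 = 600.25

$600.25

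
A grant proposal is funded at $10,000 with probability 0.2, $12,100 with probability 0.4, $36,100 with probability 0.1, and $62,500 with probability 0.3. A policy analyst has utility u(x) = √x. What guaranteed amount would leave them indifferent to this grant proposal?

$24,964

E[u] = 0.2·√10000 + 0.4·√12100 + 0.1·√36100 + 0.3·√62500 = 0.2·100 + 0.4·110 + 0.1·190 + 0.3·250 = 158
CE = (158)² = 24964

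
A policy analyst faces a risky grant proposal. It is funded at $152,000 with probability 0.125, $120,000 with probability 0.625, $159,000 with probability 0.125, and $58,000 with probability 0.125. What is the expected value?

$121,125

EV = 0.125 × 152000 + 0.625 × 120000 + 0.125 × 159000 + 0.125 × 58000 = 19000 + 75000 + 19875 + 7250 = 121125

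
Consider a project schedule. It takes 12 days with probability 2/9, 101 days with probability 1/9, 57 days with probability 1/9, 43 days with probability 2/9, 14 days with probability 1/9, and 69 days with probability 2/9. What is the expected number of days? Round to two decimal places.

EV = 2/9 × 12 + 1/9 × 101 + 1/9 × 57 + 2/9 × 43 + 1/9 × 14 + 2/9 × 69 = 2.6667 + 11.2222 + 6.3333 + 9.5556 + 1.5556 + 15.3333 = 46.6667

46.67 days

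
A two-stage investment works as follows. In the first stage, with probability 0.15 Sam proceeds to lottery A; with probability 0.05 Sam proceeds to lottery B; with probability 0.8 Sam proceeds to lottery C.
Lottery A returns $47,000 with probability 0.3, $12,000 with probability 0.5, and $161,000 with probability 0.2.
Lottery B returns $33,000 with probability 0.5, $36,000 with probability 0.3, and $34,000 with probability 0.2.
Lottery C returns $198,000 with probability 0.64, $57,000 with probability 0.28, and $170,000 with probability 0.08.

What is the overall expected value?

EV(A) = 0.3 × 47000 + 0.5 × 12000 + 0.2 × 161000 = 14100 + 6000 + 32200 = 52300
EV(B) = 0.5 × 33000 + 0.3 × 36000 + 0.2 × 34000 = 16500 + 10800 + 6800 = 34100
EV(C) = 0.64 × 198000 + 0.28 × 57000 + 0.08 × 170000 = 126720 + 15960 + 13600 = 156280
Overall = 0.15 × 52300 + 0.05 × 34100 + 0.8 × 156280 = 7845 + 1705 + 125024 = 134574

$134,574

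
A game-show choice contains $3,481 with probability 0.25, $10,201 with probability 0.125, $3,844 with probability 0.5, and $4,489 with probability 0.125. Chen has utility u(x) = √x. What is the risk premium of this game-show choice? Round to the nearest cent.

$172.94

E[u] = 0.25·√3481 + 0.125·√10201 + 0.5·√3844 + 0.125·√4489 = 0.25·59 + 0.125·101 + 0.5·62 + 0.125·67 = 66.75
CE = (66.75)² = 4455.5625
Risk premium = EV − CE = 4628.5 − 4455.5625 = 172.9375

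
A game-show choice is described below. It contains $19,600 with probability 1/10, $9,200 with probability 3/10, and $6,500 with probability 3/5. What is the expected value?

EV = 1/10 × 19600 + 3/10 × 9200 + 3/5 × 6500 = 1960 + 2760 + 3900 = 8620

$8,620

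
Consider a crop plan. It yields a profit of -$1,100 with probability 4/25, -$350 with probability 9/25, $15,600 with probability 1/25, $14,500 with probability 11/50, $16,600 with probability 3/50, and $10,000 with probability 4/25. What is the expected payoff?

$6,108

EV = 4/25 × (-1100) + 9/25 × (-350) + 1/25 × 15600 + 11/50 × 14500 + 3/50 × 16600 + 4/25 × 10000 = -176 − 126 + 624 + 3190 + 996 + 1600 = 6108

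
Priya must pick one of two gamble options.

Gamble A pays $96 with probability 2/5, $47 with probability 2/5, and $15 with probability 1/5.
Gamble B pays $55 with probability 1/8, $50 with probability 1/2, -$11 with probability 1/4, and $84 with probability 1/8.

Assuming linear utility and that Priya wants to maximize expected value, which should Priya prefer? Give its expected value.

Gamble A = 2/5 × 96 + 2/5 × 47 + 1/5 × 15 = 38.4 + 18.8 + 3 = 60.2
Gamble B = 1/8 × 55 + 1/2 × 50 + 1/4 × (-11) + 1/8 × 84 = 6.875 + 25 − 2.75 + 10.5 = 39.625

Gamble A ($60.20)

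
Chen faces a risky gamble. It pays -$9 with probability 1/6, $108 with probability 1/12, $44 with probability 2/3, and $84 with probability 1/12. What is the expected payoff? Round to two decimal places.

$43.83

EV = 1/6 × (-9) + 1/12 × 108 + 2/3 × 44 + 1/12 × 84 = -1.5 + 9 + 29.3333 + 7 = 43.8333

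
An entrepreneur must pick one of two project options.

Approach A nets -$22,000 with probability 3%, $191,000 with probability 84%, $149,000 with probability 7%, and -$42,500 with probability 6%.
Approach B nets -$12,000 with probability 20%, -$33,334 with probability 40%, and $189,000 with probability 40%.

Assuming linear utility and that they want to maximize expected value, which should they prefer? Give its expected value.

Approach A ($167,660)

Approach A = 0.03 × (-22000) + 0.84 × 191000 + 0.07 × 149000 + 0.06 × (-42500) = -660 + 160440 + 10430 − 2550 = 167660
Approach B = 0.2 × (-12000) + 0.4 × (-33334) + 0.4 × 189000 = -2400 − 13333.6 + 75600 = 59866.4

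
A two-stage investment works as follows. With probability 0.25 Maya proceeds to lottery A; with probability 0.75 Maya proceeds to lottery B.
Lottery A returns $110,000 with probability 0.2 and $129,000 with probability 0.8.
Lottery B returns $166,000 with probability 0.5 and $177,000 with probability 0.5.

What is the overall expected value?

$159,925

EV(A) = 0.2 × 110000 + 0.8 × 129000 = 22000 + 103200 = 125200
EV(B) = 0.5 × 166000 + 0.5 × 177000 = 83000 + 88500 = 171500
Overall = 0.25 × 125200 + 0.75 × 171500 = 31300 + 128625 = 159925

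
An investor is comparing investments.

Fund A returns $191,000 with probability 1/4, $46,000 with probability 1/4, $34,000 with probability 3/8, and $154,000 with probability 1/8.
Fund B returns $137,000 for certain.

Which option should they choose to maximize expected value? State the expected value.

Fund B ($137,000)

Fund A = 1/4 × 191000 + 1/4 × 46000 + 3/8 × 34000 + 1/8 × 154000 = 47750 + 11500 + 12750 + 19250 = 91250
Fund B: 137000 (certain)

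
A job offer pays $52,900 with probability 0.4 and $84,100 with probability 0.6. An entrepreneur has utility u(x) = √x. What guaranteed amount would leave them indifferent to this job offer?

E[u] = 0.4·√52900 + 0.6·√84100 = 0.4·230 + 0.6·290 = 266
CE = (266)² = 70756

$70,756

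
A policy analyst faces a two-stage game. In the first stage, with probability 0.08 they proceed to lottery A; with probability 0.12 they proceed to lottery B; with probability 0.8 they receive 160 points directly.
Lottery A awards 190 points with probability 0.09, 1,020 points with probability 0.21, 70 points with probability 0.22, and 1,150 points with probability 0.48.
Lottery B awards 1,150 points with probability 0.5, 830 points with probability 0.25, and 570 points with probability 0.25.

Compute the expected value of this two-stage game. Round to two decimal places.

EV(A) = 0.09 × 190 + 0.21 × 1020 + 0.22 × 70 + 0.48 × 1150 = 17.1 + 214.2 + 15.4 + 552 = 798.7
EV(B) = 0.5 × 1150 + 0.25 × 830 + 0.25 × 570 = 575 + 207.5 + 142.5 = 925
Branch C: 160 (certain)
Overall = 0.08 × 798.7 + 0.12 × 925 + 0.8 × 160 = 63.896 + 111 + 128 = 302.896

302.90 points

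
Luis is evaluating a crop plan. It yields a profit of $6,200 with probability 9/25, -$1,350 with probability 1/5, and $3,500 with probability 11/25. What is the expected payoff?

EV = 9/25 × 6200 + 1/5 × (-1350) + 11/25 × 3500 = 2232 − 270 + 1540 = 3502

$3,502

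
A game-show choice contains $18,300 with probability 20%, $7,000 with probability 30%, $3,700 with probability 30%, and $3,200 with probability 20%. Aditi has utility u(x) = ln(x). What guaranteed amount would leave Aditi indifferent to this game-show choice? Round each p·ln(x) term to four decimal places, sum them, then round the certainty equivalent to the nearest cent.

E[u] = 0.2·ln(18300) + 0.3·ln(7000) + 0.3·ln(3700) + 0.2·ln(3200) = 1.9629 + 2.6561 + 2.4648 + 1.6142 = 8.6980
CE = e^8.6980 ≈ 5990.92

$5,990.92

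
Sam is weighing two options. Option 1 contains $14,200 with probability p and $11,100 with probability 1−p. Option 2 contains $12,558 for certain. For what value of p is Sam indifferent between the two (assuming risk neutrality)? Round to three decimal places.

p·14200 + (1−p)·11100 = 12558
3100p + 11100 = 12558
p = (12558 − 11100) / 3100

p = 0.470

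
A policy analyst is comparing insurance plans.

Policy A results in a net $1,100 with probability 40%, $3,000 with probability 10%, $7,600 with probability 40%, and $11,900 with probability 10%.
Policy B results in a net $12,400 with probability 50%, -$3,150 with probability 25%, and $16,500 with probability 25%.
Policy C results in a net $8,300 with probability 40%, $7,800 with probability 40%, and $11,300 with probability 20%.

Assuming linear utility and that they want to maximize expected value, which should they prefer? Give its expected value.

Policy B ($9,537.50)

Policy A = 0.4 × 1100 + 0.1 × 3000 + 0.4 × 7600 + 0.1 × 11900 = 440 + 300 + 3040 + 1190 = 4970
Policy B = 0.5 × 12400 + 0.25 × (-3150) + 0.25 × 16500 = 6200 − 787.5 + 4125 = 9537.5
Policy C = 0.4 × 8300 + 0.4 × 7800 + 0.2 × 11300 = 3320 + 3120 + 2260 = 8700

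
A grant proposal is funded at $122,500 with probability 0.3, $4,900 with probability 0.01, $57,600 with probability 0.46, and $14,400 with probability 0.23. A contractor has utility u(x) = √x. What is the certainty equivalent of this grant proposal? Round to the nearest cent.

$59,389.69

E[u] = 0.3·√122500 + 0.01·√4900 + 0.46·√57600 + 0.23·√14400 = 0.3·350 + 0.01·70 + 0.46·240 + 0.23·120 = 243.7
CE = (243.7)² = 59389.69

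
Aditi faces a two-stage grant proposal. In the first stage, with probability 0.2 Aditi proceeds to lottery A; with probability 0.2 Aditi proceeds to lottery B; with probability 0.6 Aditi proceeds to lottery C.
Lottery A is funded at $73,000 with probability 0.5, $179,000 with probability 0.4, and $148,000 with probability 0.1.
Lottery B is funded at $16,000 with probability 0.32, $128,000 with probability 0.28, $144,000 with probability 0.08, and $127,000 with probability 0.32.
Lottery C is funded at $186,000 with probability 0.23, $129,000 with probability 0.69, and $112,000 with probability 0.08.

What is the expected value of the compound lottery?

EV(A) = 0.5 × 73000 + 0.4 × 179000 + 0.1 × 148000 = 36500 + 71600 + 14800 = 122900
EV(B) = 0.32 × 16000 + 0.28 × 128000 + 0.08 × 144000 + 0.32 × 127000 = 5120 + 35840 + 11520 + 40640 = 93120
EV(C) = 0.23 × 186000 + 0.69 × 129000 + 0.08 × 112000 = 42780 + 89010 + 8960 = 140750
Overall = 0.2 × 122900 + 0.2 × 93120 + 0.6 × 140750 = 24580 + 18624 + 84450 = 127654

$127,654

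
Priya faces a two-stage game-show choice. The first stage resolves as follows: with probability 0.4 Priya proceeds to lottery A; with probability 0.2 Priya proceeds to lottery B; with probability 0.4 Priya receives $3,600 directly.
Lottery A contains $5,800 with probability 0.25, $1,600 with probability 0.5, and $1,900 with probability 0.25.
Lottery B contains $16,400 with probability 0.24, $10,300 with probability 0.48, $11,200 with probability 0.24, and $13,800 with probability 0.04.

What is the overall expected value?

EV(A) = 0.25 × 5800 + 0.5 × 1600 + 0.25 × 1900 = 1450 + 800 + 475 = 2725
EV(B) = 0.24 × 16400 + 0.48 × 10300 + 0.24 × 11200 + 0.04 × 13800 = 3936 + 4944 + 2688 + 552 = 12120
Branch C: 3600 (certain)
Overall = 0.4 × 2725 + 0.2 × 12120 + 0.4 × 3600 = 1090 + 2424 + 1440 = 4954

$4,954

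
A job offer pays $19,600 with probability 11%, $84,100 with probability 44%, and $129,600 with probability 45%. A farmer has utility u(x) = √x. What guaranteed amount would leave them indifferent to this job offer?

$93,025

E[u] = 0.11·√19600 + 0.44·√84100 + 0.45·√129600 = 0.11·140 + 0.44·290 + 0.45·360 = 305
CE = (305)² = 93025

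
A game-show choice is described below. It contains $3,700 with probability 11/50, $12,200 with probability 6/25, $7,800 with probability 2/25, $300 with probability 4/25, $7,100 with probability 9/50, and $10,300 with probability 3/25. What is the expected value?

$6,928

EV = 11/50 × 3700 + 6/25 × 12200 + 2/25 × 7800 + 4/25 × 300 + 9/50 × 7100 + 3/25 × 10300 = 814 + 2928 + 624 + 48 + 1278 + 1236 = 6928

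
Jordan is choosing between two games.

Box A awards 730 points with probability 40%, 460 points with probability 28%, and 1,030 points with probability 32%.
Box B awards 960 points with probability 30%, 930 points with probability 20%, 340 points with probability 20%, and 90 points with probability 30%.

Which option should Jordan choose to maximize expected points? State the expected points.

Box A (750.4 points)

Box A = 0.4 × 730 + 0.28 × 460 + 0.32 × 1030 = 292 + 128.8 + 329.6 = 750.4
Box B = 0.3 × 960 + 0.2 × 930 + 0.2 × 340 + 0.3 × 90 = 288 + 186 + 68 + 27 = 569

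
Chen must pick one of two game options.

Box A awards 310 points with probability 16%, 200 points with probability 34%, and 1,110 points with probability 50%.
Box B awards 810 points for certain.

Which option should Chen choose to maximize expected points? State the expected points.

Box A = 0.16 × 310 + 0.34 × 200 + 0.5 × 1110 = 49.6 + 68 + 555 = 672.6
Box B: 810 (certain)

Box B (810 points)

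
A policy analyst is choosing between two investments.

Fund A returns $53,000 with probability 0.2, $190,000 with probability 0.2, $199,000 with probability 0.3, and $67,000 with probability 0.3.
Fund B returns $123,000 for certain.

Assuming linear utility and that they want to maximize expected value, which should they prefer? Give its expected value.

Fund A = 0.2 × 53000 + 0.2 × 190000 + 0.3 × 199000 + 0.3 × 67000 = 10600 + 38000 + 59700 + 20100 = 128400
Fund B: 123000 (certain)

Fund A ($128,400)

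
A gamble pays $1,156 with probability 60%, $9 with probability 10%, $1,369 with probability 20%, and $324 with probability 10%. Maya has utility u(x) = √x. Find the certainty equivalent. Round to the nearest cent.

$894.01

E[u] = 0.6·√1156 + 0.1·√9 + 0.2·√1369 + 0.1·√324 = 0.6·34 + 0.1·3 + 0.2·37 + 0.1·18 = 29.9
CE = (29.9)² = 894.01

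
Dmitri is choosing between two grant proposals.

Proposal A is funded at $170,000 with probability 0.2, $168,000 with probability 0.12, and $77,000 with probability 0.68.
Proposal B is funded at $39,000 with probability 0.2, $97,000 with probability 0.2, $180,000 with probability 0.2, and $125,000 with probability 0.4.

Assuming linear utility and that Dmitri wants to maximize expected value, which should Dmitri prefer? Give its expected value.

Proposal B ($113,200)

Proposal A = 0.2 × 170000 + 0.12 × 168000 + 0.68 × 77000 = 34000 + 20160 + 52360 = 106520
Proposal B = 0.2 × 39000 + 0.2 × 97000 + 0.2 × 180000 + 0.4 × 125000 = 7800 + 19400 + 36000 + 50000 = 113200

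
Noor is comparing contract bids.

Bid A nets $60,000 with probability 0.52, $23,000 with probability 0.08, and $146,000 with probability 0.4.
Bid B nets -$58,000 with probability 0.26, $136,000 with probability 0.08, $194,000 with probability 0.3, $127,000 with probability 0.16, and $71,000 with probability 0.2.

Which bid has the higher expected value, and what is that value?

Bid A = 0.52 × 60000 + 0.08 × 23000 + 0.4 × 146000 = 31200 + 1840 + 58400 = 91440
Bid B = 0.26 × (-58000) + 0.08 × 136000 + 0.3 × 194000 + 0.16 × 127000 + 0.2 × 71000 = -15080 + 10880 + 58200 + 20320 + 14200 = 88520

Bid A ($91,440)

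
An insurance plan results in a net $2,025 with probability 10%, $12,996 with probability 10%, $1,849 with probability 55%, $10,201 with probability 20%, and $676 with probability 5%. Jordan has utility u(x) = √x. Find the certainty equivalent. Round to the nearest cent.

E[u] = 0.1·√2025 + 0.1·√12996 + 0.55·√1849 + 0.2·√10201 + 0.05·√676 = 0.1·45 + 0.1·114 + 0.55·43 + 0.2·101 + 0.05·26 = 61.05
CE = (61.05)² = 3727.1025

$3,727.10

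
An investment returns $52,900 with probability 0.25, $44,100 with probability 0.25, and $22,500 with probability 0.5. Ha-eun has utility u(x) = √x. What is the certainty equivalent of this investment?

$34,225

E[u] = 0.25·√52900 + 0.25·√44100 + 0.5·√22500 = 0.25·230 + 0.25·210 + 0.5·150 = 185
CE = (185)² = 34225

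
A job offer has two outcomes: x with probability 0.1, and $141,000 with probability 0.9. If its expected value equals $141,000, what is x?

0.1·x + 0.9·141000 = 141000
0.1·x = 141000 − 126900 = 14100
x = 14100 / 0.1 = 141000

x = $141,000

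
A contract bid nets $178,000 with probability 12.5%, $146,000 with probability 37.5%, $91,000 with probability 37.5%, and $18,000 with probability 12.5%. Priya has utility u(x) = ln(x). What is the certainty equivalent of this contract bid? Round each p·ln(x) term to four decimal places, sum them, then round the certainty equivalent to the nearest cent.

$96,500.17

E[u] = 0.125·ln(178000) + 0.375·ln(146000) + 0.375·ln(91000) + 0.125·ln(18000) = 1.5112 + 4.4593 + 4.2820 + 1.2248 = 11.4773
CE = e^11.4773 ≈ 96500.17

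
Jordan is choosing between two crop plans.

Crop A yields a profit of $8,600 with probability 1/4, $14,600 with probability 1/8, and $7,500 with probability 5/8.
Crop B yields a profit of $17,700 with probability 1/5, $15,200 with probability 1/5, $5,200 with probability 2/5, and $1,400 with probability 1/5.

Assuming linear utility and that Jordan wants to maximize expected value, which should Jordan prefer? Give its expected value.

Crop A = 1/4 × 8600 + 1/8 × 14600 + 5/8 × 7500 = 2150 + 1825 + 4687.5 = 8662.5
Crop B = 1/5 × 17700 + 1/5 × 15200 + 2/5 × 5200 + 1/5 × 1400 = 3540 + 3040 + 2080 + 280 = 8940

Crop B ($8,940)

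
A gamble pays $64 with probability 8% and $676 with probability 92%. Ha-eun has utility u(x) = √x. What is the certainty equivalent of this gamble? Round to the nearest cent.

$603.19

E[u] = 0.08·√64 + 0.92·√676 = 0.08·8 + 0.92·26 = 24.56
CE = (24.56)² = 603.1936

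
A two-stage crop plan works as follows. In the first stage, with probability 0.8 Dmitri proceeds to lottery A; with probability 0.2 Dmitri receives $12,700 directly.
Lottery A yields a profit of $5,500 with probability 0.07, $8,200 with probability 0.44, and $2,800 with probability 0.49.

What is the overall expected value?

EV(A) = 0.07 × 5500 + 0.44 × 8200 + 0.49 × 2800 = 385 + 3608 + 1372 = 5365
Branch B: 12700 (certain)
Overall = 0.8 × 5365 + 0.2 × 12700 = 4292 + 2540 = 6832

$6,832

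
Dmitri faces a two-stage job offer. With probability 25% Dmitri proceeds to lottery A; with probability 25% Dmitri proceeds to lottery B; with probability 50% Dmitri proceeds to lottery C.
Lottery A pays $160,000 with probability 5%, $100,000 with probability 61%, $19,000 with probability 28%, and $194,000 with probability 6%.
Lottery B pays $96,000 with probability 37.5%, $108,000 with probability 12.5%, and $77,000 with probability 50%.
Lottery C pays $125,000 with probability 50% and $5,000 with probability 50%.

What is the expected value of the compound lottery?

EV(A) = 0.05 × 160000 + 0.61 × 100000 + 0.28 × 19000 + 0.06 × 194000 = 8000 + 61000 + 5320 + 11640 = 85960
EV(B) = 0.375 × 96000 + 0.125 × 108000 + 0.5 × 77000 = 36000 + 13500 + 38500 = 88000
EV(C) = 0.5 × 125000 + 0.5 × 5000 = 62500 + 2500 = 65000
Overall = 0.25 × 85960 + 0.25 × 88000 + 0.5 × 65000 = 21490 + 22000 + 32500 = 75990

$75,990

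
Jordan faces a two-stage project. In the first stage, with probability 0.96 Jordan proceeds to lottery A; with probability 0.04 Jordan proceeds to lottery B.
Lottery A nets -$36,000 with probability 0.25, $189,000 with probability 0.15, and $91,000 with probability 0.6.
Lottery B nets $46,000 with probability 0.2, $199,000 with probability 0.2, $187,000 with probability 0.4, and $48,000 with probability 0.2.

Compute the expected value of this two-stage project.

$76,328

EV(A) = 0.25 × (-36000) + 0.15 × 189000 + 0.6 × 91000 = -9000 + 28350 + 54600 = 73950
EV(B) = 0.2 × 46000 + 0.2 × 199000 + 0.4 × 187000 + 0.2 × 48000 = 9200 + 39800 + 74800 + 9600 = 133400
Overall = 0.96 × 73950 + 0.04 × 133400 = 70992 + 5336 = 76328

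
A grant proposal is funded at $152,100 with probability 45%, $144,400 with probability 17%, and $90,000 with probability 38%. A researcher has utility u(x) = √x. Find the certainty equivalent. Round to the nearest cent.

E[u] = 0.45·√152100 + 0.17·√144400 + 0.38·√90000 = 0.45·390 + 0.17·380 + 0.38·300 = 354.1
CE = (354.1)² = 125386.81

$125,386.81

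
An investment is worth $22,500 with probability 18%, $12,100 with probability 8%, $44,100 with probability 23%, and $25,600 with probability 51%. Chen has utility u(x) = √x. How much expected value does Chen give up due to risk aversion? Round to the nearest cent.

$760.51

E[u] = 0.18·√22500 + 0.08·√12100 + 0.23·√44100 + 0.51·√25600 = 0.18·150 + 0.08·110 + 0.23·210 + 0.51·160 = 165.7
CE = (165.7)² = 27456.49
Risk premium = EV − CE = 28217 − 27456.49 = 760.51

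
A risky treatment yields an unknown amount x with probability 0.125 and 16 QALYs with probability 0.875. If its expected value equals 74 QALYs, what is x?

x = 480 QALYs

0.125·x + 0.875·16 = 74
0.125·x = 74 − 14 = 60
x = 60 / 0.125 = 480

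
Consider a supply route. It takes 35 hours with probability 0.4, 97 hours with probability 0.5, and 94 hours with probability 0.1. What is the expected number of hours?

EV = 0.4 × 35 + 0.5 × 97 + 0.1 × 94 = 14 + 48.5 + 9.4 = 71.9

71.9 hours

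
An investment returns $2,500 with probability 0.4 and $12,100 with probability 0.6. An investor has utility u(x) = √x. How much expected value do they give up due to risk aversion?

E[u] = 0.4·√2500 + 0.6·√12100 = 0.4·50 + 0.6·110 = 86
CE = (86)² = 7396
Risk premium = EV − CE = 8260 − 7396 = 864

$864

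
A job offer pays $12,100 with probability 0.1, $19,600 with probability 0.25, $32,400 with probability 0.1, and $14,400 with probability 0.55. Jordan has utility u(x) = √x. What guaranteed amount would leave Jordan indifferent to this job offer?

$16,900

E[u] = 0.1·√12100 + 0.25·√19600 + 0.1·√32400 + 0.55·√14400 = 0.1·110 + 0.25·140 + 0.1·180 + 0.55·120 = 130
CE = (130)² = 16900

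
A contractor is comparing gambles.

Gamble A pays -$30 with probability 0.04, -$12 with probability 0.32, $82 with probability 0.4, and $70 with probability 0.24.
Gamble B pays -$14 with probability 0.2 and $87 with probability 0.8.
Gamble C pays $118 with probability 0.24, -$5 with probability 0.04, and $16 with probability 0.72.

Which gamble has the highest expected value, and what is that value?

Gamble A = 0.04 × (-30) + 0.32 × (-12) + 0.4 × 82 + 0.24 × 70 = -1.2 − 3.84 + 32.8 + 16.8 = 44.56
Gamble B = 0.2 × (-14) + 0.8 × 87 = -2.8 + 69.6 = 66.8
Gamble C = 0.24 × 118 + 0.04 × (-5) + 0.72 × 16 = 28.32 − 0.2 + 11.52 = 39.64

Gamble B ($66.80)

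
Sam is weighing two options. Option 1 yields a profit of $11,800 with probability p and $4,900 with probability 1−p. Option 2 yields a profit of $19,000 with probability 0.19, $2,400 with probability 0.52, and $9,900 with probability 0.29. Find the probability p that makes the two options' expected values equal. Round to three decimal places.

EV(Option 2) = 0.19 × 19000 + 0.52 × 2400 + 0.29 × 9900 = 3610 + 1248 + 2871 = 7729
p·11800 + (1−p)·4900 = 7729
6900p + 4900 = 7729
p = (7729 − 4900) / 6900

p = 0.410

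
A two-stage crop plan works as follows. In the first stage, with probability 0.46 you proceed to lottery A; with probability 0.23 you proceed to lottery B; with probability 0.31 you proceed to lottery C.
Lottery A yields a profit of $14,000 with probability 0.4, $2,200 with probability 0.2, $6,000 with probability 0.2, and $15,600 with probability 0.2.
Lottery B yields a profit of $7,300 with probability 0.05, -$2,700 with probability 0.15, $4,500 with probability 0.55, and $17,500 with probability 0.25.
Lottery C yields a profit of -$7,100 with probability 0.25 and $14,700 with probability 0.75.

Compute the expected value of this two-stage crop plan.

EV(A) = 0.4 × 14000 + 0.2 × 2200 + 0.2 × 6000 + 0.2 × 15600 = 5600 + 440 + 1200 + 3120 = 10360
EV(B) = 0.05 × 7300 + 0.15 × (-2700) + 0.55 × 4500 + 0.25 × 17500 = 365 − 405 + 2475 + 4375 = 6810
EV(C) = 0.25 × (-7100) + 0.75 × 14700 = -1775 + 11025 = 9250
Overall = 0.46 × 10360 + 0.23 × 6810 + 0.31 × 9250 = 4765.6 + 1566.3 + 2867.5 = 9199.4

$9,199.40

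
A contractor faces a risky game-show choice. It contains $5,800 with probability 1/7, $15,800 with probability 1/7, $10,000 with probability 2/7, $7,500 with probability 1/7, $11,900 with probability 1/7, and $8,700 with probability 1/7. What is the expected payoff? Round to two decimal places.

EV = 1/7 × 5800 + 1/7 × 15800 + 2/7 × 10000 + 1/7 × 7500 + 1/7 × 11900 + 1/7 × 8700 = 828.5714 + 2257.1429 + 2857.1429 + 1071.4286 + 1700 + 1242.8571 = 9957.1429

$9,957.14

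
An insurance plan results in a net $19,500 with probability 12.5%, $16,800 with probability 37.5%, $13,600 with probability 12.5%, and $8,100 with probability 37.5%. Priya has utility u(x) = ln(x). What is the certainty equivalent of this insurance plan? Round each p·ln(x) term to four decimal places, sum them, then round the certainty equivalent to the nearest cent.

E[u] = 0.125·ln(19500) + 0.375·ln(16800) + 0.125·ln(13600) + 0.375·ln(8100) = 1.2348 + 3.6484 + 1.1897 + 3.3749 = 9.4478
CE = e^9.4478 ≈ 12680.24

$12,680.24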